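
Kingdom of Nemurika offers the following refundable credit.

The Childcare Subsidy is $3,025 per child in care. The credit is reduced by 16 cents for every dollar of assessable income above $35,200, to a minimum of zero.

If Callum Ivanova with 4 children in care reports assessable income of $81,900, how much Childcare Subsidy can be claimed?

Childcare Subsidy: base = 4 × $3,025 = $12,100. 16% of the $46,700 excess over $35,200 is $7,472; credit = $12,100 − $7,472 = $4,628.

$4,628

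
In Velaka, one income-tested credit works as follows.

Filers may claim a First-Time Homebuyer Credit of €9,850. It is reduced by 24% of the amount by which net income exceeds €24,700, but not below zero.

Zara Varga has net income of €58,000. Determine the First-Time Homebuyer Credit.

€1,858

First-Time Homebuyer Credit: 24% of the €33,300 excess over €24,700 is €7,992; credit = €9,850 − €7,992 = €1,858.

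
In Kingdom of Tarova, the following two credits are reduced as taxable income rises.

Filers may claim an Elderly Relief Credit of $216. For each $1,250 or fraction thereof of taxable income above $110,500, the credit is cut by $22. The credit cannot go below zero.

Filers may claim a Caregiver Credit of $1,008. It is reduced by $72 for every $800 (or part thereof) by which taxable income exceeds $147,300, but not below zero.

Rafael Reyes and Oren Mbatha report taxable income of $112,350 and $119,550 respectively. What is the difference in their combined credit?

Rafael ($112,350): Elderly Relief Credit: income exceeds $110,500 by $1,850, which is 2 full-or-partial $1,250 increments; reduction = 2 × $22 = $44, leaving $172. Caregiver Credit: $112,350 is at or below the $147,300 threshold, so the full $1,008 applies. total $172 + $1,008 = $1,180
Oren ($119,550): Elderly Relief Credit: income exceeds $110,500 by $9,050, which is 8 full-or-partial $1,250 increments; reduction = 8 × $22 = $176, leaving $40. Caregiver Credit: $119,550 is at or below the $147,300 threshold, so the full $1,008 applies. total $40 + $1,008 = $1,048
Difference: |$1,180 − $1,048| = $132.

$132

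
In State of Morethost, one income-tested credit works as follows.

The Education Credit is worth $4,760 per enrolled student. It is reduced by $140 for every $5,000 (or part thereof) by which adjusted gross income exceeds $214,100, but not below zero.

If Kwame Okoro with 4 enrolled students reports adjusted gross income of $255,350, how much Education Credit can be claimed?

$17,780

Education Credit: base = 4 × $4,760 = $19,040. income exceeds $214,100 by $41,250, which is 9 full-or-partial $5,000 increments; reduction = 9 × $140 = $1,260, leaving $17,780.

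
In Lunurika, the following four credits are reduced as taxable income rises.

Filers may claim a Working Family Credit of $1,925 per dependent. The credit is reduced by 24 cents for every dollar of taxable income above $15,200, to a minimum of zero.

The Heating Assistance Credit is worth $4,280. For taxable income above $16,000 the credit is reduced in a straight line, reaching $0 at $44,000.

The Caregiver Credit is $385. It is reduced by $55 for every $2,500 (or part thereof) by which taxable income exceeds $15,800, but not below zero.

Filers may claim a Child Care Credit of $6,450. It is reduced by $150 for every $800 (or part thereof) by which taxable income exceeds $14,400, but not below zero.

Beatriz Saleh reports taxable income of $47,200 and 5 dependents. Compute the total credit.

Working Family Credit: base = 5 × $1,925 = $9,625. 24% of the $32,000 excess over $15,200 is $7,680; credit = $9,625 − $7,680 = $1,945.
Heating Assistance Credit: $47,200 is at or above $44,000, so the credit is $0.
Caregiver Credit: income exceeds $15,800 by $31,400 → 13 increments × $55 = $715 ≥ base, so the credit is $0.
Child Care Credit: income exceeds $14,400 by $32,800, which is 41 full-or-partial $800 increments; reduction = 41 × $150 = $6,150, leaving $300.
Total: $1,945 + $0 + $0 + $300 = $2,245.

$2,245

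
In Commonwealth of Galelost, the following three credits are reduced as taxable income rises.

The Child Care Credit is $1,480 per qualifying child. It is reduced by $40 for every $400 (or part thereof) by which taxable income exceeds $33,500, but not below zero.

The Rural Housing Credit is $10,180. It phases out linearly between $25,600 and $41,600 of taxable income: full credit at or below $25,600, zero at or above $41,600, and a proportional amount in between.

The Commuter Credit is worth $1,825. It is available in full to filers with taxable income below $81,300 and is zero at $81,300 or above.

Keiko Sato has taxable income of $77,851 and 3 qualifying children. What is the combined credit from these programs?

$1,825

Child Care Credit: base = 3 × $1,480 = $4,440. income exceeds $33,500 by $44,351 → 111 increments × $40 = $4,440 ≥ base, so the credit is $0.
Rural Housing Credit: $77,851 is at or above $41,600, so the credit is $0.
Commuter Credit: $77,851 is below the $81,300 cutoff, so the full $1,825 applies.
Total: $0 + $0 + $1,825 = $1,825.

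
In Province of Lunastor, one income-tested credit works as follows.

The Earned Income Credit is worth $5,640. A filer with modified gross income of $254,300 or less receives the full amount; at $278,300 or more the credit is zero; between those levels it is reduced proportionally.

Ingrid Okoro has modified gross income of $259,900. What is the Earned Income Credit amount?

Earned Income Credit: $259,900 is $5,600 into a $24,000 phase-out range, leaving 18,400/24,000 of the credit: $5,640 × 18,400/24,000 = $4,324.

$4,324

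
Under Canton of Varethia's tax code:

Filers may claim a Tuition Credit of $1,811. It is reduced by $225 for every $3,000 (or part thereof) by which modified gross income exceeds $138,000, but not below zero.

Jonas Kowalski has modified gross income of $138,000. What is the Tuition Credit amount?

Tuition Credit: $138,000 is at or below the $138,000 threshold, so the full $1,811 applies.

$1,811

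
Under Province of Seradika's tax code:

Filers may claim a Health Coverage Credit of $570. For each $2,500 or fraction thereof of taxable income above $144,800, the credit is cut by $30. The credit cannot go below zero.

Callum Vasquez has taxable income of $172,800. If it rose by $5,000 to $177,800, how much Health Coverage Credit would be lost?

At $172,800 — income exceeds $144,800 by $28,000, which is 12 full-or-partial $2,500 increments; reduction = 12 × $30 = $360, leaving $210.
At $177,800 — income exceeds $144,800 by $33,000, which is 14 full-or-partial $2,500 increments; reduction = 14 × $30 = $420, leaving $150.
Lost: $210 − $150 = $60.

$60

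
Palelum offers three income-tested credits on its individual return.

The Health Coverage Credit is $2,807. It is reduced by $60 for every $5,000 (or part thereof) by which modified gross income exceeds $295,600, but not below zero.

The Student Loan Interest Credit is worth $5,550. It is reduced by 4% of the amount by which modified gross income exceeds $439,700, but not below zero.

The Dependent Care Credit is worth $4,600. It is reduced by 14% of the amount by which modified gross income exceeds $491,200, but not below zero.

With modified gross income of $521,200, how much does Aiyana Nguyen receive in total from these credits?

$2,737

Health Coverage Credit: income exceeds $295,600 by $225,600, which is 46 full-or-partial $5,000 increments; reduction = 46 × $60 = $2,760, leaving $47.
Student Loan Interest Credit: 4% of the $81,500 excess over $439,700 is $3,260; credit = $5,550 − $3,260 = $2,290.
Dependent Care Credit: 14% of the $30,000 excess over $491,200 is $4,200; credit = $4,600 − $4,200 = $400.
Total: $47 + $2,290 + $400 = $2,737.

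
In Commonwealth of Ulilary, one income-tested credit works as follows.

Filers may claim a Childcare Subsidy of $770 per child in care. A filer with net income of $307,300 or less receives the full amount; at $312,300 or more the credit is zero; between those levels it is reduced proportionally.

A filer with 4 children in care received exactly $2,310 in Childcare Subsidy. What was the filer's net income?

Full credit = 4 × $770 = $3,080.
$2,310 is 2,310/3,080 of the full $3,080, so 770/3,080 of the $5,000 range has been used: income = $307,300 + $5,000 × 770/3,080 = $308,550.

$308,550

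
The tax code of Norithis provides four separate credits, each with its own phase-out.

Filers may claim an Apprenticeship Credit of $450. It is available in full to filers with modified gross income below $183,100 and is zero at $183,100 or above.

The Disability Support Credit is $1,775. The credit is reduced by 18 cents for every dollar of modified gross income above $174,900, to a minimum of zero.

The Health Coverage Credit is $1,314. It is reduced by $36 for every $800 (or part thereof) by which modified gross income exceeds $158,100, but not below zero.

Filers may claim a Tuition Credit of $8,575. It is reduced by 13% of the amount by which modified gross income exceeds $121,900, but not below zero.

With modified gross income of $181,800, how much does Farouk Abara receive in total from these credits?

$2,005

Apprenticeship Credit: $181,800 is below the $183,100 cutoff, so the full $450 applies.
Disability Support Credit: 18% of the $6,900 excess over $174,900 is $1,242; credit = $1,775 − $1,242 = $533.
Health Coverage Credit: income exceeds $158,100 by $23,700, which is 30 full-or-partial $800 increments; reduction = 30 × $36 = $1,080, leaving $234.
Tuition Credit: 13% of the $59,900 excess over $121,900 is $7,787; credit = $8,575 − $7,787 = $788.
Total: $450 + $533 + $234 + $788 = $2,005.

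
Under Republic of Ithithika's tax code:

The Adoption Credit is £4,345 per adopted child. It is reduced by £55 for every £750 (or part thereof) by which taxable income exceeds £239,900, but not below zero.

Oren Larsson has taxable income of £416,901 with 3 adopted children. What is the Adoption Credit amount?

Adoption Credit: base = 3 × £4,345 = £13,035. income exceeds £239,900 by £177,001 → 237 increments × £55 = £13,035 ≥ base, so the credit is £0.

£0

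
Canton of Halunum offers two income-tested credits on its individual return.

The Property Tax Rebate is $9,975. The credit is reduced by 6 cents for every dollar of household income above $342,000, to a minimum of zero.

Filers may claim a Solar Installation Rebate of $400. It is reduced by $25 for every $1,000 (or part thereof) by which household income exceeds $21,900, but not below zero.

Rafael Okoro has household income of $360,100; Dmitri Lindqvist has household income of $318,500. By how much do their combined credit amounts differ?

Rafael ($360,100): Property Tax Rebate: 6% of the $18,100 excess over $342,000 is $1,086; credit = $9,975 − $1,086 = $8,889. Solar Installation Rebate: income exceeds $21,900 by $338,200 → 339 increments × $25 = $8,475 ≥ base, so the credit is $0. total $8,889 + $0 = $8,889
Dmitri ($318,500): Property Tax Rebate: $318,500 is at or below the $342,000 threshold, so the full $9,975 applies. Solar Installation Rebate: income exceeds $21,900 by $296,600 → 297 increments × $25 = $7,425 ≥ base, so the credit is $0. total $9,975 + $0 = $9,975
Difference: |$8,889 − $9,975| = $1,086.

$1,086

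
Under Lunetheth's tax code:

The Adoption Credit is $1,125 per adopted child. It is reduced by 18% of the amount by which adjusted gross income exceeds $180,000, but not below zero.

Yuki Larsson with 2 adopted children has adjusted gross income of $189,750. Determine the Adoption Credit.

$495

Adoption Credit: base = 2 × $1,125 = $2,250. 18% of the $9,750 excess over $180,000 is $1,755; credit = $2,250 − $1,755 = $495.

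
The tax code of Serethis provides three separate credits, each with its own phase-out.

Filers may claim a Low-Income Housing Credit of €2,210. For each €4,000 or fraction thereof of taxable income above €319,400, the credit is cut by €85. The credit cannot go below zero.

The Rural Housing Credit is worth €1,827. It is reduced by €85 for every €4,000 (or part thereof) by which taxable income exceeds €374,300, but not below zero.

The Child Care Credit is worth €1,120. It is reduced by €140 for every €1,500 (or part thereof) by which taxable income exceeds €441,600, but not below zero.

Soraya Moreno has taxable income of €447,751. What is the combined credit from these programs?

€632

Low-Income Housing Credit: income exceeds €319,400 by €128,351 → 33 increments × €85 = €2,805 ≥ base, so the credit is €0.
Rural Housing Credit: income exceeds €374,300 by €73,451, which is 19 full-or-partial €4,000 increments; reduction = 19 × €85 = €1,615, leaving €212.
Child Care Credit: income exceeds €441,600 by €6,151, which is 5 full-or-partial €1,500 increments; reduction = 5 × €140 = €700, leaving €420.
Total: €0 + €212 + €420 = €632.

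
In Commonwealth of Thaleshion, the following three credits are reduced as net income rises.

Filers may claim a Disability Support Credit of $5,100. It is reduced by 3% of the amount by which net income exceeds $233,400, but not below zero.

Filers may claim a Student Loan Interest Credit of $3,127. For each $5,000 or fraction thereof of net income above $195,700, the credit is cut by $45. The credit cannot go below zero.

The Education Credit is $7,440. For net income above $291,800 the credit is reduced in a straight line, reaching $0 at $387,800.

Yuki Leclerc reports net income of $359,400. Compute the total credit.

$5,163

Disability Support Credit: 3% of the $126,000 excess over $233,400 is $3,780; credit = $5,100 − $3,780 = $1,320.
Student Loan Interest Credit: income exceeds $195,700 by $163,700, which is 33 full-or-partial $5,000 increments; reduction = 33 × $45 = $1,485, leaving $1,642.
Education Credit: $359,400 is $67,600 into a $96,000 phase-out range, leaving 28,400/96,000 of the credit: $7,440 × 28,400/96,000 = $2,201.
Total: $1,320 + $1,642 + $2,201 = $5,163.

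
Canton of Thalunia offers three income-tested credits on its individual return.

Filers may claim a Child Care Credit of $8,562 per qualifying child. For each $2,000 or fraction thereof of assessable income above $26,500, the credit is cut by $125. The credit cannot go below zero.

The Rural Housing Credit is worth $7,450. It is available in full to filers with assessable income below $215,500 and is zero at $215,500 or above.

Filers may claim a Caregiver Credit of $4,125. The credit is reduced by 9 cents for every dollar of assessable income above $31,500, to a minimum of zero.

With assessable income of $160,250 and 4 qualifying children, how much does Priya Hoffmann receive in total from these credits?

$33,323

Child Care Credit: base = 4 × $8,562 = $34,248. income exceeds $26,500 by $133,750, which is 67 full-or-partial $2,000 increments; reduction = 67 × $125 = $8,375, leaving $25,873.
Rural Housing Credit: $160,250 is below the $215,500 cutoff, so the full $7,450 applies.
Caregiver Credit: 9% of the $128,750 excess over $31,500 is $11,587.50 ≥ base, so the credit is $0.
Total: $25,873 + $7,450 + $0 = $33,323.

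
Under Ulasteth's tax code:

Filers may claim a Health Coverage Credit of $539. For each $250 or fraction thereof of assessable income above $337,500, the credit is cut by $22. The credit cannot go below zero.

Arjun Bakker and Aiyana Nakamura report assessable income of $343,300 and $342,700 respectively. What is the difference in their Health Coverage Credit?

$66

Arjun ($343,300): Health Coverage Credit: income exceeds $337,500 by $5,800, which is 24 full-or-partial $250 increments; reduction = 24 × $22 = $528, leaving $11.
Aiyana ($342,700): Health Coverage Credit: income exceeds $337,500 by $5,200, which is 21 full-or-partial $250 increments; reduction = 21 × $22 = $462, leaving $77.
Difference: |$11 − $77| = $66.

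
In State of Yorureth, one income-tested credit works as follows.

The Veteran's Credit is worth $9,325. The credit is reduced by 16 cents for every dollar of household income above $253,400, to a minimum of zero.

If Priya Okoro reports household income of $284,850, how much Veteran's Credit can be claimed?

$4,293

Veteran's Credit: 16% of the $31,450 excess over $253,400 is $5,032; credit = $9,325 − $5,032 = $4,293.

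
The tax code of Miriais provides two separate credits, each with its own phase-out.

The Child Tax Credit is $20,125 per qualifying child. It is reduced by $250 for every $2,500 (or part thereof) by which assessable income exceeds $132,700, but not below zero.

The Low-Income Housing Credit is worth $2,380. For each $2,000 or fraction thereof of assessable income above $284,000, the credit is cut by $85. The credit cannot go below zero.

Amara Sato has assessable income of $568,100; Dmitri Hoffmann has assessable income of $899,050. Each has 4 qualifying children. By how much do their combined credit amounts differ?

$33,000

Amara ($568,100): Child Tax Credit: base = 4 × $20,125 = $80,500. income exceeds $132,700 by $435,400, which is 175 full-or-partial $2,500 increments; reduction = 175 × $250 = $43,750, leaving $36,750. Low-Income Housing Credit: income exceeds $284,000 by $284,100 → 143 increments × $85 = $12,155 ≥ base, so the credit is $0. total $36,750 + $0 = $36,750
Dmitri ($899,050): Child Tax Credit: base = 4 × $20,125 = $80,500. income exceeds $132,700 by $766,350, which is 307 full-or-partial $2,500 increments; reduction = 307 × $250 = $76,750, leaving $3,750. Low-Income Housing Credit: income exceeds $284,000 by $615,050 → 308 increments × $85 = $26,180 ≥ base, so the credit is $0. total $3,750 + $0 = $3,750
Difference: |$36,750 − $3,750| = $33,000.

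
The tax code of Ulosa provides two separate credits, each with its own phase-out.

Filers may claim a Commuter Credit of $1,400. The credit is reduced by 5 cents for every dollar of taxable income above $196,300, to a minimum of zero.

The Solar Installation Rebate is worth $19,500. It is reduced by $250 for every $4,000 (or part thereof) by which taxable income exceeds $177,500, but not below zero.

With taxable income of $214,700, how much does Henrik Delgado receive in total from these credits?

Commuter Credit: 5% of the $18,400 excess over $196,300 is $920; credit = $1,400 − $920 = $480.
Solar Installation Rebate: income exceeds $177,500 by $37,200, which is 10 full-or-partial $4,000 increments; reduction = 10 × $250 = $2,500, leaving $17,000.
Total: $480 + $17,000 = $17,480.

$17,480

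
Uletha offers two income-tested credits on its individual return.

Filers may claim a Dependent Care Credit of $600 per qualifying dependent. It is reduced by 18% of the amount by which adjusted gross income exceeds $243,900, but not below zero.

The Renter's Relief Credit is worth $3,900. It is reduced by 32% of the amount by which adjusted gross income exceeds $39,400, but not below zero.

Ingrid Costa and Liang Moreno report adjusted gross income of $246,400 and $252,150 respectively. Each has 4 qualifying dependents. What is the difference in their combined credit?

$1,035

Ingrid ($246,400): Dependent Care Credit: base = 4 × $600 = $2,400. 18% of the $2,500 excess over $243,900 is $450; credit = $2,400 − $450 = $1,950. Renter's Relief Credit: 32% of the $207,000 excess over $39,400 is $66,240 ≥ base, so the credit is $0. total $1,950 + $0 = $1,950
Liang ($252,150): Dependent Care Credit: base = 4 × $600 = $2,400. 18% of the $8,250 excess over $243,900 is $1,485; credit = $2,400 − $1,485 = $915. Renter's Relief Credit: 32% of the $212,750 excess over $39,400 is $68,080 ≥ base, so the credit is $0. total $915 + $0 = $915
Difference: |$1,950 − $915| = $1,035.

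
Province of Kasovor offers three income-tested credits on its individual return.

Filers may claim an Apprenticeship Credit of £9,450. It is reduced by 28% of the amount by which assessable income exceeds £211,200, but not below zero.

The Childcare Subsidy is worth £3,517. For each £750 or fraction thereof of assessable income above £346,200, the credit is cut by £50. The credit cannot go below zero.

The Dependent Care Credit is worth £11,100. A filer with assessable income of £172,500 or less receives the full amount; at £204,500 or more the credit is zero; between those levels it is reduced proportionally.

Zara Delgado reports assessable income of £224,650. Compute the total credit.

Apprenticeship Credit: 28% of the £13,450 excess over £211,200 is £3,766; credit = £9,450 − £3,766 = £5,684.
Childcare Subsidy: £224,650 is at or below the £346,200 threshold, so the full £3,517 applies.
Dependent Care Credit: £224,650 is at or above £204,500, so the credit is £0.
Total: £5,684 + £3,517 + £0 = £9,201.

£9,201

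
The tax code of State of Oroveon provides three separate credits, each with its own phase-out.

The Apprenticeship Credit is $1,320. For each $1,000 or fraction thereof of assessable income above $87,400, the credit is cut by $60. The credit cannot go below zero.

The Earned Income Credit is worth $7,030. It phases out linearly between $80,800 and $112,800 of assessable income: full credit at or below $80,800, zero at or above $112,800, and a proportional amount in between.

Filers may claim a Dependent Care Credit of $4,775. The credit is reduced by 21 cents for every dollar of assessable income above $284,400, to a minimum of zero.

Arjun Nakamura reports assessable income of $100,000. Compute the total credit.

Apprenticeship Credit: income exceeds $87,400 by $12,600, which is 13 full-or-partial $1,000 increments; reduction = 13 × $60 = $780, leaving $540.
Earned Income Credit: $100,000 is $19,200 into a $32,000 phase-out range, leaving 12,800/32,000 of the credit: $7,030 × 12,800/32,000 = $2,812.
Dependent Care Credit: $100,000 is at or below the $284,400 threshold, so the full $4,775 applies.
Total: $540 + $2,812 + $4,775 = $8,127.

$8,127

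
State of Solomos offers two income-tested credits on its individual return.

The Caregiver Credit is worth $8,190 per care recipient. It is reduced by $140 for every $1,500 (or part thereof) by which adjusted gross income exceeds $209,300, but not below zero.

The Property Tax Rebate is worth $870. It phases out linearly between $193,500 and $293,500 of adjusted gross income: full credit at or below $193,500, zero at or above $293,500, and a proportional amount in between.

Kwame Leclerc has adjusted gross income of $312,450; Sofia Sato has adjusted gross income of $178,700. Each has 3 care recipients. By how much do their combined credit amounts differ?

$10,530

Kwame ($312,450): Caregiver Credit: base = 3 × $8,190 = $24,570. income exceeds $209,300 by $103,150, which is 69 full-or-partial $1,500 increments; reduction = 69 × $140 = $9,660, leaving $14,910. Property Tax Rebate: $312,450 is at or above $293,500, so the credit is $0. total $14,910 + $0 = $14,910
Sofia ($178,700): Caregiver Credit: base = 3 × $8,190 = $24,570. $178,700 is at or below the $209,300 threshold, so the full $24,570 applies. Property Tax Rebate: $178,700 is at or below the $193,500 threshold, so the full $870 applies. total $24,570 + $870 = $25,440
Difference: |$14,910 − $25,440| = $10,530.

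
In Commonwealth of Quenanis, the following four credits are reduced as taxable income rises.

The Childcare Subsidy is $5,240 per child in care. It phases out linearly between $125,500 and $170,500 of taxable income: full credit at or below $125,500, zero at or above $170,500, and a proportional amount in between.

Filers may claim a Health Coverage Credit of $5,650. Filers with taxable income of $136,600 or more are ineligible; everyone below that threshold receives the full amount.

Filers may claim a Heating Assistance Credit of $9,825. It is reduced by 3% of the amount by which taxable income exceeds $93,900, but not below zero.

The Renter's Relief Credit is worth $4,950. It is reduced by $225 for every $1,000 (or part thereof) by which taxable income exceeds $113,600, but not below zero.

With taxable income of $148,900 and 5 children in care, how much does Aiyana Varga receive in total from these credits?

$20,751

Childcare Subsidy: base = 5 × $5,240 = $26,200. $148,900 is $23,400 into a $45,000 phase-out range, leaving 21,600/45,000 of the credit: $26,200 × 21,600/45,000 = $12,576.
Health Coverage Credit: $148,900 meets or exceeds the $136,600 cutoff, so the credit is $0.
Heating Assistance Credit: 3% of the $55,000 excess over $93,900 is $1,650; credit = $9,825 − $1,650 = $8,175.
Renter's Relief Credit: income exceeds $113,600 by $35,300 → 36 increments × $225 = $8,100 ≥ base, so the credit is $0.
Total: $12,576 + $0 + $8,175 + $0 = $20,751.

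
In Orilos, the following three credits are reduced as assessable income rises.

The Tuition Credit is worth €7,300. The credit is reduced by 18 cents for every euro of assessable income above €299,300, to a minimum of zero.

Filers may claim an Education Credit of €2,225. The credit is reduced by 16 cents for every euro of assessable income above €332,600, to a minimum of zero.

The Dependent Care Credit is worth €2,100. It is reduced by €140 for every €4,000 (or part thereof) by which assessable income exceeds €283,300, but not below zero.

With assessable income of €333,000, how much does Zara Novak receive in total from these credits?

Tuition Credit: 18% of the €33,700 excess over €299,300 is €6,066; credit = €7,300 − €6,066 = €1,234.
Education Credit: 16% of the €400 excess over €332,600 is €64; credit = €2,225 − €64 = €2,161.
Dependent Care Credit: income exceeds €283,300 by €49,700, which is 13 full-or-partial €4,000 increments; reduction = 13 × €140 = €1,820, leaving €280.
Total: €1,234 + €2,161 + €280 = €3,675.

€3,675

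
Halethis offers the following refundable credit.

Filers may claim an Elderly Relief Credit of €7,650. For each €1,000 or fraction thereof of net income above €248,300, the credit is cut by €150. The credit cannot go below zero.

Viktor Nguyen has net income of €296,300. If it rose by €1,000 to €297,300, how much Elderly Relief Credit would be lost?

At €296,300 — income exceeds €248,300 by €48,000, which is 48 full-or-partial €1,000 increments; reduction = 48 × €150 = €7,200, leaving €450.
At €297,300 — income exceeds €248,300 by €49,000, which is 49 full-or-partial €1,000 increments; reduction = 49 × €150 = €7,350, leaving €300.
Lost: €450 − €300 = €150.

€150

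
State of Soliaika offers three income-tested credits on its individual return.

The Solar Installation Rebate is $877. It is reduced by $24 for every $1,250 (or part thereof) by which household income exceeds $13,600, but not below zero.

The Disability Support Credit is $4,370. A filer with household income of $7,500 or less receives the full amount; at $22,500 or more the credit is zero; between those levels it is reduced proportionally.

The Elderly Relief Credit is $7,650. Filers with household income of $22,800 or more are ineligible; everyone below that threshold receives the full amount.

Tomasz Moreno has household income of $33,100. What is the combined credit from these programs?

$493

Solar Installation Rebate: income exceeds $13,600 by $19,500, which is 16 full-or-partial $1,250 increments; reduction = 16 × $24 = $384, leaving $493.
Disability Support Credit: $33,100 is at or above $22,500, so the credit is $0.
Elderly Relief Credit: $33,100 meets or exceeds the $22,800 cutoff, so the credit is $0.
Total: $493 + $0 + $0 = $493.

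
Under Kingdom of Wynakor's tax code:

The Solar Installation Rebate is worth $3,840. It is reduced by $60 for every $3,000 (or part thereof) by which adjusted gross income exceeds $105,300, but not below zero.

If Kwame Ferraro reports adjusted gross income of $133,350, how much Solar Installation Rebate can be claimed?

$3,240

Solar Installation Rebate: income exceeds $105,300 by $28,050, which is 10 full-or-partial $3,000 increments; reduction = 10 × $60 = $600, leaving $3,240.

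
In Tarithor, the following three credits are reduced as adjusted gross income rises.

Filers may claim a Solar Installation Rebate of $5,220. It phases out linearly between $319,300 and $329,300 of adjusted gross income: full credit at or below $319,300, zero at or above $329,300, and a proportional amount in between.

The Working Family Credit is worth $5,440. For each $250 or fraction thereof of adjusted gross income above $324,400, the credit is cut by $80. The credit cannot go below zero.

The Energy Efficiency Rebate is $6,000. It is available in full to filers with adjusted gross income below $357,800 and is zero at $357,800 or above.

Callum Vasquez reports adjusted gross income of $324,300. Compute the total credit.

$14,050

Solar Installation Rebate: $324,300 is $5,000 into a $10,000 phase-out range, leaving 5,000/10,000 of the credit: $5,220 × 5,000/10,000 = $2,610.
Working Family Credit: $324,300 is at or below the $324,400 threshold, so the full $5,440 applies.
Energy Efficiency Rebate: $324,300 is below the $357,800 cutoff, so the full $6,000 applies.
Total: $2,610 + $5,440 + $6,000 = $14,050.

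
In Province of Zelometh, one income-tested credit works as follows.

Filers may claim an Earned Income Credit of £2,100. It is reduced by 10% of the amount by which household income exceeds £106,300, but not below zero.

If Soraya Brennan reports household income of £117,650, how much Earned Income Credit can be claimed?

Earned Income Credit: 10% of the £11,350 excess over £106,300 is £1,135; credit = £2,100 − £1,135 = £965.

£965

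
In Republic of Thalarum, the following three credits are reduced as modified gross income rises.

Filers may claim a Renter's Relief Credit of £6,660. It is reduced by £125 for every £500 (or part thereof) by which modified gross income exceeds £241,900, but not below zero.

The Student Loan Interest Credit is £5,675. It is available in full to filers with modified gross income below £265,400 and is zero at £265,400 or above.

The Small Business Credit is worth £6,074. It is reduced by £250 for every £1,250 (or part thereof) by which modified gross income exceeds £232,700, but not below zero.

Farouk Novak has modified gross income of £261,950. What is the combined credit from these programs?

£7,284

Renter's Relief Credit: income exceeds £241,900 by £20,050, which is 41 full-or-partial £500 increments; reduction = 41 × £125 = £5,125, leaving £1,535.
Student Loan Interest Credit: £261,950 is below the £265,400 cutoff, so the full £5,675 applies.
Small Business Credit: income exceeds £232,700 by £29,250, which is 24 full-or-partial £1,250 increments; reduction = 24 × £250 = £6,000, leaving £74.
Total: £1,535 + £5,675 + £74 = £7,284.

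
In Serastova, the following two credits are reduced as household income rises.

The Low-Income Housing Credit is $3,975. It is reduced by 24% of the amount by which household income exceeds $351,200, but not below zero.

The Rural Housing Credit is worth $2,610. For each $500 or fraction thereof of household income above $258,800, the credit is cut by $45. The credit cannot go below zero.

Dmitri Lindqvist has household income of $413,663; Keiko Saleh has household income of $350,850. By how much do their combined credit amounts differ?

Dmitri ($413,663): Low-Income Housing Credit: 24% of the $62,463 excess over $351,200 is $14,991.12 ≥ base, so the credit is $0. Rural Housing Credit: income exceeds $258,800 by $154,863 → 310 increments × $45 = $13,950 ≥ base, so the credit is $0. total $0 + $0 = $0
Keiko ($350,850): Low-Income Housing Credit: $350,850 is at or below the $351,200 threshold, so the full $3,975 applies. Rural Housing Credit: income exceeds $258,800 by $92,050 → 185 increments × $45 = $8,325 ≥ base, so the credit is $0. total $3,975 + $0 = $3,975
Difference: |$0 − $3,975| = $3,975.

$3,975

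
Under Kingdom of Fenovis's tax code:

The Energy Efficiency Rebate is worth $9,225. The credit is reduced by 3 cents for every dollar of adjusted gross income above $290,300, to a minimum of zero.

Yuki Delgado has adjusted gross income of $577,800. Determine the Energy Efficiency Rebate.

Energy Efficiency Rebate: 3% of the $287,500 excess over $290,300 is $8,625; credit = $9,225 − $8,625 = $600.

$600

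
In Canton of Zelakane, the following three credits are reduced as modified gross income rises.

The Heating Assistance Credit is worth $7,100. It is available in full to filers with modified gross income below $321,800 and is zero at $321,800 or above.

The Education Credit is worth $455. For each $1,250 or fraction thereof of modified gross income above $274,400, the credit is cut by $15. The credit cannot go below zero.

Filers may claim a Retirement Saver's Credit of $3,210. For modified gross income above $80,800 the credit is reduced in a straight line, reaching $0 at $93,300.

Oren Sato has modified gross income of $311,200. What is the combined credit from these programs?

Heating Assistance Credit: $311,200 is below the $321,800 cutoff, so the full $7,100 applies.
Education Credit: income exceeds $274,400 by $36,800, which is 30 full-or-partial $1,250 increments; reduction = 30 × $15 = $450, leaving $5.
Retirement Saver's Credit: $311,200 is at or above $93,300, so the credit is $0.
Total: $7,100 + $5 + $0 = $7,105.

$7,105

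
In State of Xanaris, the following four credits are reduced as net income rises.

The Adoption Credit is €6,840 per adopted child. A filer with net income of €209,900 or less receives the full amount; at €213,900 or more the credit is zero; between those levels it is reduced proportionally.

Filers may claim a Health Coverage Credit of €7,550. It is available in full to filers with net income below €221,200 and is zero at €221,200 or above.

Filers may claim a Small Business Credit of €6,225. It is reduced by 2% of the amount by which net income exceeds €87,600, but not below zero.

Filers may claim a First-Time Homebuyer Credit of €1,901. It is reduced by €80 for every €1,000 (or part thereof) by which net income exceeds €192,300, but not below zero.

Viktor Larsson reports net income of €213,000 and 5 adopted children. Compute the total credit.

Adoption Credit: base = 5 × €6,840 = €34,200. €213,000 is €3,100 into a €4,000 phase-out range, leaving 900/4,000 of the credit: €34,200 × 900/4,000 = €7,695.
Health Coverage Credit: €213,000 is below the €221,200 cutoff, so the full €7,550 applies.
Small Business Credit: 2% of the €125,400 excess over €87,600 is €2,508; credit = €6,225 − €2,508 = €3,717.
First-Time Homebuyer Credit: income exceeds €192,300 by €20,700, which is 21 full-or-partial €1,000 increments; reduction = 21 × €80 = €1,680, leaving €221.
Total: €7,695 + €7,550 + €3,717 + €221 = €19,183.

€19,183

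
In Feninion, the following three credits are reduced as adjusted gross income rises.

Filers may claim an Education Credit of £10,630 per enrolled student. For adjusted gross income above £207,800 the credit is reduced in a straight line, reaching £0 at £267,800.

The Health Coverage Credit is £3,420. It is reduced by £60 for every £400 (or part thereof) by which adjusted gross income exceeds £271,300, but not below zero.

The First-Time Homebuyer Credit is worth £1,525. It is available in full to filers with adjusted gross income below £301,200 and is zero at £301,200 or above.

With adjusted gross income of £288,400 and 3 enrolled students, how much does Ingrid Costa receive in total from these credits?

Education Credit: base = 3 × £10,630 = £31,890. £288,400 is at or above £267,800, so the credit is £0.
Health Coverage Credit: income exceeds £271,300 by £17,100, which is 43 full-or-partial £400 increments; reduction = 43 × £60 = £2,580, leaving £840.
First-Time Homebuyer Credit: £288,400 is below the £301,200 cutoff, so the full £1,525 applies.
Total: £0 + £840 + £1,525 = £2,365.

£2,365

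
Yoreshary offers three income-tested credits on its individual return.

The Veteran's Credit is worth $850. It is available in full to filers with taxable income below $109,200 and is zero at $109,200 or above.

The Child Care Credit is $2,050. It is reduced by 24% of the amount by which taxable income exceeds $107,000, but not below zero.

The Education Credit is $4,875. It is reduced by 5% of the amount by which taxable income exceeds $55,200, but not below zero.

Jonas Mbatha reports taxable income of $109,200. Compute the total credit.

$3,697

Veteran's Credit: $109,200 meets or exceeds the $109,200 cutoff, so the credit is $0.
Child Care Credit: 24% of the $2,200 excess over $107,000 is $528; credit = $2,050 − $528 = $1,522.
Education Credit: 5% of the $54,000 excess over $55,200 is $2,700; credit = $4,875 − $2,700 = $2,175.
Total: $0 + $1,522 + $2,175 = $3,697.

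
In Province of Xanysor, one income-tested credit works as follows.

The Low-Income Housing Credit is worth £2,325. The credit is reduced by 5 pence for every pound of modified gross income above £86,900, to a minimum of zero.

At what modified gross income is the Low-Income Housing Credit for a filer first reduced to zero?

£133,400

The credit falls by 5% of each pound above £86,900, so it reaches zero when the excess is £2,325 / 5% = £46,500: income = £86,900 + £46,500 = £133,400.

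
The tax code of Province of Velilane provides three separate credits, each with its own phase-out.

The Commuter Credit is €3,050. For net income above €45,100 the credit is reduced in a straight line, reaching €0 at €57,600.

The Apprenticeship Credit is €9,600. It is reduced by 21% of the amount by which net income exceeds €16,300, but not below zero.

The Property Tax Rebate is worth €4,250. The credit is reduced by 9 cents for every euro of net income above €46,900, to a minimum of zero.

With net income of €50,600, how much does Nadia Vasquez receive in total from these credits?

Commuter Credit: €50,600 is €5,500 into a €12,500 phase-out range, leaving 7,000/12,500 of the credit: €3,050 × 7,000/12,500 = €1,708.
Apprenticeship Credit: 21% of the €34,300 excess over €16,300 is €7,203; credit = €9,600 − €7,203 = €2,397.
Property Tax Rebate: 9% of the €3,700 excess over €46,900 is €333; credit = €4,250 − €333 = €3,917.
Total: €1,708 + €2,397 + €3,917 = €8,022.

€8,022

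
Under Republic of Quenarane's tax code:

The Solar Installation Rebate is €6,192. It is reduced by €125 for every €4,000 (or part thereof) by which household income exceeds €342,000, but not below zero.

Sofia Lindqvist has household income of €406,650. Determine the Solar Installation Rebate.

€4,067

Solar Installation Rebate: income exceeds €342,000 by €64,650, which is 17 full-or-partial €4,000 increments; reduction = 17 × €125 = €2,125, leaving €4,067.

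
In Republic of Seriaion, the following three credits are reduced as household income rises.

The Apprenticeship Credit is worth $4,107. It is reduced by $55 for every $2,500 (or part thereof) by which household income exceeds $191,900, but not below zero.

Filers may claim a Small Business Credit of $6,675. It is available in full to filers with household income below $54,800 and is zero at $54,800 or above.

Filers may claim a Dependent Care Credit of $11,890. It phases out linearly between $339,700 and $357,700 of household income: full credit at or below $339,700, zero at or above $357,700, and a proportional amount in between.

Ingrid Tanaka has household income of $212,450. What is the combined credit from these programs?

$15,502

Apprenticeship Credit: income exceeds $191,900 by $20,550, which is 9 full-or-partial $2,500 increments; reduction = 9 × $55 = $495, leaving $3,612.
Small Business Credit: $212,450 meets or exceeds the $54,800 cutoff, so the credit is $0.
Dependent Care Credit: $212,450 is at or below the $339,700 threshold, so the full $11,890 applies.
Total: $3,612 + $0 + $11,890 = $15,502.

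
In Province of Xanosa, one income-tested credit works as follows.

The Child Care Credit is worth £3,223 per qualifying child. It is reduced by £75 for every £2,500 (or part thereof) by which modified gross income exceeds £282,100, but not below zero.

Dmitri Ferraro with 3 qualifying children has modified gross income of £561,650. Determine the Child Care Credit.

Child Care Credit: base = 3 × £3,223 = £9,669. income exceeds £282,100 by £279,550, which is 112 full-or-partial £2,500 increments; reduction = 112 × £75 = £8,400, leaving £1,269.

£1,269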